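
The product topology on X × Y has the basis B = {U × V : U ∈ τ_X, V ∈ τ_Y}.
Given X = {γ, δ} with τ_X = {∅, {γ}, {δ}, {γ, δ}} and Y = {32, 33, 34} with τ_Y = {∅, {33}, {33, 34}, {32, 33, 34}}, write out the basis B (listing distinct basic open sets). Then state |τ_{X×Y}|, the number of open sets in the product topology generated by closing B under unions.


Basis B = {∅ × ∅, {γ} × {33}, {δ} × {33}, {γ} × {33, 34}, {γ, δ} × {33}, {δ} × {33, 34}, {γ} × {32, 33, 34}, {δ} × {32, 33, 34}, {γ, δ} × {33, 34}, {γ, δ} × {32, 33, 34}}; |τ_{X×Y}| = 16.

Enumerate products U × V with U ∈ τ_X, V ∈ τ_Y (deduplicated):
  ∅ × ∅ = {} (∅)
  {γ} × {33} = {(γ,33)}
  {δ} × {33} = {(δ,33)}
  {γ} × {33, 34} = {(γ,33), (γ,34)}
  {γ, δ} × {33} = {(γ,33), (δ,33)}
  {δ} × {33, 34} = {(δ,33), (δ,34)}
  {γ} × {32, 33, 34} = {(γ,32), (γ,33), (γ,34)}
  {δ} × {32, 33, 34} = {(δ,32), (δ,33), (δ,34)}
  {γ, δ} × {33, 34} = {(γ,33), (γ,34), (δ,33), (δ,34)}
  {γ, δ} × {32, 33, 34} = {(γ,32), (γ,33), (γ,34), (δ,32), (δ,33), (δ,34)}
These 10 distinct sets form the basis B.
Close under arbitrary unions to get τ_{X×Y}; counting gives |τ_{X×Y}| = 16.


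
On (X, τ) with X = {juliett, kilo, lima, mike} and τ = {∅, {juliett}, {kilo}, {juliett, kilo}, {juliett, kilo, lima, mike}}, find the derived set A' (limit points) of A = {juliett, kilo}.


A' = {lima, mike}

For each x ∈ X, list the open sets U ∈ τ with x ∈ U, then check whether U ∩ (A ∖ {x}) ≠ ∅ for every such U.
  x = juliett: open {juliett} ∋ x has {juliett} ∩ (A ∖ {juliett}) = ∅, so x is NOT a limit point.
  x = kilo: open {kilo} ∋ x has {kilo} ∩ (A ∖ {kilo}) = ∅, so x is NOT a limit point.
  x = lima: opens ∋ x are {juliett, kilo, lima, mike}; each meets A ∖ {lima}, so x IS a limit point.
  x = mike: opens ∋ x are {juliett, kilo, lima, mike}; each meets A ∖ {mike}, so x IS a limit point.
Collecting: A' = {lima, mike}.


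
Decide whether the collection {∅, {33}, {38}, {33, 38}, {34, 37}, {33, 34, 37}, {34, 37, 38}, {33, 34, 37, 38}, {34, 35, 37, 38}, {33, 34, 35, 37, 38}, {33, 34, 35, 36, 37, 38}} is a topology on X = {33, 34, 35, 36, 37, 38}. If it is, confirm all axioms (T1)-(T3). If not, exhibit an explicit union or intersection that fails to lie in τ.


τ IS a topology on X.

Axiom (T1): ∅ ∈ τ? Yes; X ∈ τ? Yes.
Axiom (T2/T3): check pairwise unions and intersections of members of τ.
All pairwise intersections and unions checked — each lies in τ. Therefore τ satisfies (T1), (T2), (T3): it IS a topology on X.


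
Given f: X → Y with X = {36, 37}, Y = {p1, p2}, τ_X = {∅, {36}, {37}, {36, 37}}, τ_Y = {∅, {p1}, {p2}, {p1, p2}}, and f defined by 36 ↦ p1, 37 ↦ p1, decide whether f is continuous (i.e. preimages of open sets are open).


f IS continuous.

Compute f^{-1}(U) for each U ∈ τ_Y:
  U = ∅: f^{-1}(U) = ∅ ∈ τ_X ✓.
  U = {p1}: f^{-1}(U) = {36, 37} ∈ τ_X ✓.
  U = {p2}: f^{-1}(U) = ∅ ∈ τ_X ✓.
  U = {p1, p2}: f^{-1}(U) = {36, 37} ∈ τ_X ✓.
Every preimage lies in τ_X, so f IS continuous.


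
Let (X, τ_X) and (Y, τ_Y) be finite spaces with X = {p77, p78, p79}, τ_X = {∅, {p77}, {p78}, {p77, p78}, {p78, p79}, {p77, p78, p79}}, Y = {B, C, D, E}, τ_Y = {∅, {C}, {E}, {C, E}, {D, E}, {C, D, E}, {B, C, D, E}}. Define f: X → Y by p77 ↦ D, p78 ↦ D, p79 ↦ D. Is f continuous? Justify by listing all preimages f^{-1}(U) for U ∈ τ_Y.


f IS continuous.

Compute f^{-1}(U) for each U ∈ τ_Y:
  U = ∅: f^{-1}(U) = ∅ ∈ τ_X ✓.
  U = {C}: f^{-1}(U) = ∅ ∈ τ_X ✓.
  U = {E}: f^{-1}(U) = ∅ ∈ τ_X ✓.
  U = {C, E}: f^{-1}(U) = ∅ ∈ τ_X ✓.
  U = {D, E}: f^{-1}(U) = {p77, p78, p79} ∈ τ_X ✓.
  U = {C, D, E}: f^{-1}(U) = {p77, p78, p79} ∈ τ_X ✓.
  U = {B, C, D, E}: f^{-1}(U) = {p77, p78, p79} ∈ τ_X ✓.
Every preimage lies in τ_X, so f IS continuous.


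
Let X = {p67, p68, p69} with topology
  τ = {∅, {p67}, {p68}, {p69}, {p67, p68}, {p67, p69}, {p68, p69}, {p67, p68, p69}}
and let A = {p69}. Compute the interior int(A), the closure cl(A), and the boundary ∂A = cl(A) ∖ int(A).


int(A) = {p69}, cl(A) = {p69}, ∂A = ∅.

Closed sets in (X, τ) are complements of opens:
  closed(X, τ) = {∅, {p67}, {p68}, {p69}, {p67, p68}, {p67, p69}, {p68, p69}, {p67, p68, p69}}.
int(A) = ⋃ {U ∈ τ : U ⊆ A}. Opens contained in A: ∅, {p69}.
Taking the union of these: int(A) = {p69}.
cl(A) = ⋂ {C closed : A ⊆ C}. Closed sets containing A: {p69}, {p67, p69}, {p68, p69}, {p67, p68, p69}.
Intersecting these: cl(A) = {p69}.
∂A = cl(A) ∖ int(A) = {p69} ∖ {p69} = ∅.


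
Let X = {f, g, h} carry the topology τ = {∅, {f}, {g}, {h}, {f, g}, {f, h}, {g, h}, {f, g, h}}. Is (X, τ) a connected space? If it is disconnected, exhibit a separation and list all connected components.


(X, τ) is disconnected; components = [{f}, {g}, {h}].

Find clopen sets (U ∈ τ with X ∖ U ∈ τ):
  U = ∅, X ∖ U = {f, g, h} — both open, so U is clopen.
  U = {f}, X ∖ U = {g, h} — both open, so U is clopen.
  U = {g}, X ∖ U = {f, h} — both open, so U is clopen.
  U = {h}, X ∖ U = {f, g} — both open, so U is clopen.
  U = {f, g}, X ∖ U = {h} — both open, so U is clopen.
  U = {f, h}, X ∖ U = {g} — both open, so U is clopen.
  U = {g, h}, X ∖ U = {f} — both open, so U is clopen.
  U = {f, g, h}, X ∖ U = ∅ — both open, so U is clopen.
Nontrivial clopen(s) exist: e.g. {f}. So (X, τ) is disconnected.
Compute connected components by grouping points that agree on all clopens:
  component: {f}
  component: {g}
  component: {h}


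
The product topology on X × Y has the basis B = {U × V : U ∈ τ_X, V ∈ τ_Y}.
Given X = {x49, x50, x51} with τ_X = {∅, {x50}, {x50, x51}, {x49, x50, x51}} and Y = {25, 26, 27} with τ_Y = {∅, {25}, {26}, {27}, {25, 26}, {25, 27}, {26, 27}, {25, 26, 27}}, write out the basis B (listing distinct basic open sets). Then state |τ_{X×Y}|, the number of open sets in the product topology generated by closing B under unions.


Basis B = {∅ × ∅, {x50} × {25}, {x50} × {26}, {x50} × {27}, {x50} × {25, 26}, {x50} × {25, 27}, {x50, x51} × {25}, {x50} × {26, 27}, {x50, x51} × {26}, {x50, x51} × {27}, {x49, x50, x51} × {25}, {x49, x50, x51} × {26}, {x49, x50, x51} × {27}, {x50} × {25, 26, 27}, {x50, x51} × {25, 26}, {x50, x51} × {25, 27}, {x50, x51} × {26, 27}, {x49, x50, x51} × {25, 26}, {x49, x50, x51} × {25, 27}, {x49, x50, x51} × {26, 27}, {x50, x51} × {25, 26, 27}, {x49, x50, x51} × {25, 26, 27}}; |τ_{X×Y}| = 64.

Enumerate products U × V with U ∈ τ_X, V ∈ τ_Y (deduplicated):
  ∅ × ∅ = {} (∅)
  {x50} × {25} = {(x50,25)}
  {x50} × {26} = {(x50,26)}
  {x50} × {27} = {(x50,27)}
  {x50} × {25, 26} = {(x50,25), (x50,26)}
  {x50} × {25, 27} = {(x50,25), (x50,27)}
  {x50, x51} × {25} = {(x50,25), (x51,25)}
  {x50} × {26, 27} = {(x50,26), (x50,27)}
  {x50, x51} × {26} = {(x50,26), (x51,26)}
  {x50, x51} × {27} = {(x50,27), (x51,27)}
  {x49, x50, x51} × {25} = {(x49,25), (x50,25), (x51,25)}
  {x49, x50, x51} × {26} = {(x49,26), (x50,26), (x51,26)}
  {x49, x50, x51} × {27} = {(x49,27), (x50,27), (x51,27)}
  {x50} × {25, 26, 27} = {(x50,25), (x50,26), (x50,27)}
  {x50, x51} × {25, 26} = {(x50,25), (x50,26), (x51,25), (x51,26)}
  {x50, x51} × {25, 27} = {(x50,25), (x50,27), (x51,25), (x51,27)}
  {x50, x51} × {26, 27} = {(x50,26), (x50,27), (x51,26), (x51,27)}
  {x49, x50, x51} × {25, 26} = {(x49,25), (x49,26), (x50,25), (x50,26), (x51,25), (x51,26)}
  {x49, x50, x51} × {25, 27} = {(x49,25), (x49,27), (x50,25), (x50,27), (x51,25), (x51,27)}
  {x49, x50, x51} × {26, 27} = {(x49,26), (x49,27), (x50,26), (x50,27), (x51,26), (x51,27)}
  {x50, x51} × {25, 26, 27} = {(x50,25), (x50,26), (x50,27), (x51,25), (x51,26), (x51,27)}
  {x49, x50, x51} × {25, 26, 27} = {(x49,25), (x49,26), (x49,27), (x50,25), (x50,26), (x50,27), (x51,25), (x51,26), (x51,27)}
These 22 distinct sets form the basis B.
Close under arbitrary unions to get τ_{X×Y}; counting gives |τ_{X×Y}| = 64.


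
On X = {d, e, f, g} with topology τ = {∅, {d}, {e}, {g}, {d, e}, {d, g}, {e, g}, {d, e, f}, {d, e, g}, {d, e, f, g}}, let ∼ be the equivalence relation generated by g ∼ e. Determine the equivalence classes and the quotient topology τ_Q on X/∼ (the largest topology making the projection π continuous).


X/∼ = {[d], [e=g], [f]}; |τ_Q| = 5.

Equivalence classes: [d], [e=g], [f].
Quotient map π: X → X/∼ sends d ↦ [d], e ↦ [e=g], f ↦ [f], g ↦ [e=g].
For each subset V ⊆ X/∼, compute π^{-1}(V) ⊆ X and check whether π^{-1}(V) ∈ τ. V is open in τ_Q iff π^{-1}(V) ∈ τ.
  V = {}: π^{-1}(V) = ∅ ∈ τ ✓.
  V = {[d]}: π^{-1}(V) = {d} ∈ τ ✓.
  V = {[e=g]}: π^{-1}(V) = {e, g} ∈ τ ✓.
  V = {[d], [e=g]}: π^{-1}(V) = {d, e, g} ∈ τ ✓.
  V = {[f]}: π^{-1}(V) = {f} ∉ τ ✗.
  V = {[d], [f]}: π^{-1}(V) = {d, f} ∉ τ ✗.
  V = {[e=g], [f]}: π^{-1}(V) = {e, f, g} ∉ τ ✗.
  V = {[d], [e=g], [f]}: π^{-1}(V) = {d, e, f, g} ∈ τ ✓.
Open sets in the quotient: τ_Q = {{}, {[d]}, {[e=g]}, {[d], [e=g]}, {[d], [e=g], [f]}} (5 elements).


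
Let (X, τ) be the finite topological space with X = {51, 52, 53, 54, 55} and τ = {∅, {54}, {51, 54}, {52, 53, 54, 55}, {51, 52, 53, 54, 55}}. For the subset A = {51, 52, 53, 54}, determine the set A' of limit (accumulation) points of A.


A' = {51, 52, 53, 55}

For each x ∈ X, list the open sets U ∈ τ with x ∈ U, then check whether U ∩ (A ∖ {x}) ≠ ∅ for every such U.
  x = 51: opens ∋ x are {51, 54}, {51, 52, 53, 54, 55}; each meets A ∖ {51}, so x IS a limit point.
  x = 52: opens ∋ x are {52, 53, 54, 55}, {51, 52, 53, 54, 55}; each meets A ∖ {52}, so x IS a limit point.
  x = 53: opens ∋ x are {52, 53, 54, 55}, {51, 52, 53, 54, 55}; each meets A ∖ {53}, so x IS a limit point.
  x = 54: open {54} ∋ x has {54} ∩ (A ∖ {54}) = ∅, so x is NOT a limit point.
  x = 55: opens ∋ x are {52, 53, 54, 55}, {51, 52, 53, 54, 55}; each meets A ∖ {55}, so x IS a limit point.
Collecting: A' = {51, 52, 53, 55}.


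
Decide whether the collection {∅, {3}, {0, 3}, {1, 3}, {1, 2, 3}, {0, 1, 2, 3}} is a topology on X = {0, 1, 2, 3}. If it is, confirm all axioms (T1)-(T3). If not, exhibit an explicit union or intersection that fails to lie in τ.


τ is NOT a topology on X.

Axiom (T1): ∅ ∈ τ? Yes; X ∈ τ? Yes.
Axiom (T2/T3): check pairwise unions and intersections of members of τ.
Counterexample for (T2): {0, 3} ∪ {1, 3} = {0, 1, 3} ∉ τ. Therefore τ is NOT a topology.


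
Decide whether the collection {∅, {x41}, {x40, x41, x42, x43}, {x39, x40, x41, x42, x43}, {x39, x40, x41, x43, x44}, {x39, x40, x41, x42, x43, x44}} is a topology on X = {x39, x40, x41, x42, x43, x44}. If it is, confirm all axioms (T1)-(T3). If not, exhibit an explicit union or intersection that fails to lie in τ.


τ is NOT a topology on X.

Axiom (T1): ∅ ∈ τ? Yes; X ∈ τ? Yes.
Axiom (T2/T3): check pairwise unions and intersections of members of τ.
Counterexample for (T3): {x40, x41, x42, x43} ∩ {x39, x40, x41, x43, x44} = {x40, x41, x43} ∉ τ. Therefore τ is NOT a topology.


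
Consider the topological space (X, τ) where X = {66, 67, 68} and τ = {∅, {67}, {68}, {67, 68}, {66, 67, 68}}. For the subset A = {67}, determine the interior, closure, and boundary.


int(A) = {67}, cl(A) = {66, 67}, ∂A = {66}.

Closed sets in (X, τ) are complements of opens:
  closed(X, τ) = {∅, {66}, {66, 67}, {66, 68}, {66, 67, 68}}.
int(A) = ⋃ {U ∈ τ : U ⊆ A}. Opens contained in A: ∅, {67}.
Taking the union of these: int(A) = {67}.
cl(A) = ⋂ {C closed : A ⊆ C}. Closed sets containing A: {66, 67}, {66, 67, 68}.
Intersecting these: cl(A) = {66, 67}.
∂A = cl(A) ∖ int(A) = {66, 67} ∖ {67} = {66}.


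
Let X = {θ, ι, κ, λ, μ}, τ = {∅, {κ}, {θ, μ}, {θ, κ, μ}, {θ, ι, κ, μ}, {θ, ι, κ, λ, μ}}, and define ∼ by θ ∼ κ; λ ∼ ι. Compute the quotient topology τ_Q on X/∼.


X/∼ = {[θ=κ], [ι=λ], [μ]}; |τ_Q| = 3.

Equivalence classes: [θ=κ], [ι=λ], [μ].
Quotient map π: X → X/∼ sends θ ↦ [θ=κ], ι ↦ [ι=λ], κ ↦ [θ=κ], λ ↦ [ι=λ], μ ↦ [μ].
For each subset V ⊆ X/∼, compute π^{-1}(V) ⊆ X and check whether π^{-1}(V) ∈ τ. V is open in τ_Q iff π^{-1}(V) ∈ τ.
  V = {}: π^{-1}(V) = ∅ ∈ τ ✓.
  V = {[θ=κ]}: π^{-1}(V) = {θ, κ} ∉ τ ✗.
  V = {[ι=λ]}: π^{-1}(V) = {ι, λ} ∉ τ ✗.
  V = {[θ=κ], [ι=λ]}: π^{-1}(V) = {θ, ι, κ, λ} ∉ τ ✗.
  V = {[μ]}: π^{-1}(V) = {μ} ∉ τ ✗.
  V = {[θ=κ], [μ]}: π^{-1}(V) = {θ, κ, μ} ∈ τ ✓.
  V = {[ι=λ], [μ]}: π^{-1}(V) = {ι, λ, μ} ∉ τ ✗.
  V = {[θ=κ], [ι=λ], [μ]}: π^{-1}(V) = {θ, ι, κ, λ, μ} ∈ τ ✓.
Open sets in the quotient: τ_Q = {{}, {[θ=κ], [μ]}, {[θ=κ], [ι=λ], [μ]}} (3 elements).


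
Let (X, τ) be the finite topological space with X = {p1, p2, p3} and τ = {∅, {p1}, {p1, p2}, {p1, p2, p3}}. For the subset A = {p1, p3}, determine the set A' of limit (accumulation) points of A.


A' = {p2, p3}

For each x ∈ X, list the open sets U ∈ τ with x ∈ U, then check whether U ∩ (A ∖ {x}) ≠ ∅ for every such U.
  x = p1: open {p1} ∋ x has {p1} ∩ (A ∖ {p1}) = ∅, so x is NOT a limit point.
  x = p2: opens ∋ x are {p1, p2}, {p1, p2, p3}; each meets A ∖ {p2}, so x IS a limit point.
  x = p3: opens ∋ x are {p1, p2, p3}; each meets A ∖ {p3}, so x IS a limit point.
Collecting: A' = {p2, p3}.


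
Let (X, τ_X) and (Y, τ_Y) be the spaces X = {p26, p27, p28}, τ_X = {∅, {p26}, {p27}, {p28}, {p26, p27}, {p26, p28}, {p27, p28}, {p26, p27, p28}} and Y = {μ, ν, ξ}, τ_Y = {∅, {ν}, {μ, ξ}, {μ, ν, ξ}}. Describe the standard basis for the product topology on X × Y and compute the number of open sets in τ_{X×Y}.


Basis B = {∅ × ∅, {p26} × {ν}, {p27} × {ν}, {p28} × {ν}, {p26} × {μ, ξ}, {p26, p27} × {ν}, {p26, p28} × {ν}, {p27} × {μ, ξ}, {p27, p28} × {ν}, {p28} × {μ, ξ}, {p26} × {μ, ν, ξ}, {p26, p27, p28} × {ν}, {p27} × {μ, ν, ξ}, {p28} × {μ, ν, ξ}, {p26, p27} × {μ, ξ}, {p26, p28} × {μ, ξ}, {p27, p28} × {μ, ξ}, {p26, p27} × {μ, ν, ξ}, {p26, p28} × {μ, ν, ξ}, {p26, p27, p28} × {μ, ξ}, {p27, p28} × {μ, ν, ξ}, {p26, p27, p28} × {μ, ν, ξ}}; |τ_{X×Y}| = 64.

Enumerate products U × V with U ∈ τ_X, V ∈ τ_Y (deduplicated):
  ∅ × ∅ = {} (∅)
  {p26} × {ν} = {(p26,ν)}
  {p27} × {ν} = {(p27,ν)}
  {p28} × {ν} = {(p28,ν)}
  {p26} × {μ, ξ} = {(p26,μ), (p26,ξ)}
  {p26, p27} × {ν} = {(p26,ν), (p27,ν)}
  {p26, p28} × {ν} = {(p26,ν), (p28,ν)}
  {p27} × {μ, ξ} = {(p27,μ), (p27,ξ)}
  {p27, p28} × {ν} = {(p27,ν), (p28,ν)}
  {p28} × {μ, ξ} = {(p28,μ), (p28,ξ)}
  {p26} × {μ, ν, ξ} = {(p26,μ), (p26,ν), (p26,ξ)}
  {p26, p27, p28} × {ν} = {(p26,ν), (p27,ν), (p28,ν)}
  {p27} × {μ, ν, ξ} = {(p27,μ), (p27,ν), (p27,ξ)}
  {p28} × {μ, ν, ξ} = {(p28,μ), (p28,ν), (p28,ξ)}
  {p26, p27} × {μ, ξ} = {(p26,μ), (p26,ξ), (p27,μ), (p27,ξ)}
  {p26, p28} × {μ, ξ} = {(p26,μ), (p26,ξ), (p28,μ), (p28,ξ)}
  {p27, p28} × {μ, ξ} = {(p27,μ), (p27,ξ), (p28,μ), (p28,ξ)}
  {p26, p27} × {μ, ν, ξ} = {(p26,μ), (p26,ν), (p26,ξ), (p27,μ), (p27,ν), (p27,ξ)}
  {p26, p28} × {μ, ν, ξ} = {(p26,μ), (p26,ν), (p26,ξ), (p28,μ), (p28,ν), (p28,ξ)}
  {p26, p27, p28} × {μ, ξ} = {(p26,μ), (p26,ξ), (p27,μ), (p27,ξ), (p28,μ), (p28,ξ)}
  {p27, p28} × {μ, ν, ξ} = {(p27,μ), (p27,ν), (p27,ξ), (p28,μ), (p28,ν), (p28,ξ)}
  {p26, p27, p28} × {μ, ν, ξ} = {(p26,μ), (p26,ν), (p26,ξ), (p27,μ), (p27,ν), (p27,ξ), (p28,μ), (p28,ν), (p28,ξ)}
These 22 distinct sets form the basis B.
Close under arbitrary unions to get τ_{X×Y}; counting gives |τ_{X×Y}| = 64.


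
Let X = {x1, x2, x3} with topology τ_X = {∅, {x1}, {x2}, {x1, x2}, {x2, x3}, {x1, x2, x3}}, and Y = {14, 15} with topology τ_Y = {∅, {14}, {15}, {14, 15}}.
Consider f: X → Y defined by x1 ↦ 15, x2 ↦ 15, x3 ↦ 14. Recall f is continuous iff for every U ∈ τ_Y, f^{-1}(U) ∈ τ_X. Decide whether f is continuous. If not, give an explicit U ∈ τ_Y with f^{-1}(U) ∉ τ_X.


f is NOT continuous.

Compute f^{-1}(U) for each U ∈ τ_Y:
  U = ∅: f^{-1}(U) = ∅ ∈ τ_X ✓.
  U = {14}: f^{-1}(U) = {x3} ∉ τ_X ✗.
  U = {15}: f^{-1}(U) = {x1, x2} ∈ τ_X ✓.
  U = {14, 15}: f^{-1}(U) = {x1, x2, x3} ∈ τ_X ✓.
Found U = {14} with f^{-1}(U) = {x3} not in τ_X. Therefore f is NOT continuous.


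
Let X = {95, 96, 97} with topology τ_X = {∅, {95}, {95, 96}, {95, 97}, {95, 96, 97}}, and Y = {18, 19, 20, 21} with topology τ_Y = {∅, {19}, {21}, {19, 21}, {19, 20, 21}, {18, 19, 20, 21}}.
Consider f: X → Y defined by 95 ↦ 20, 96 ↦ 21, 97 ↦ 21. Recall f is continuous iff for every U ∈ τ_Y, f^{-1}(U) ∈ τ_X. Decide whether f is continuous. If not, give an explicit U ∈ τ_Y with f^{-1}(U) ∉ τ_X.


f is NOT continuous.

Compute f^{-1}(U) for each U ∈ τ_Y:
  U = ∅: f^{-1}(U) = ∅ ∈ τ_X ✓.
  U = {19}: f^{-1}(U) = ∅ ∈ τ_X ✓.
  U = {21}: f^{-1}(U) = {96, 97} ∉ τ_X ✗.
  U = {19, 21}: f^{-1}(U) = {96, 97} ∉ τ_X ✗.
  U = {19, 20, 21}: f^{-1}(U) = {95, 96, 97} ∈ τ_X ✓.
  U = {18, 19, 20, 21}: f^{-1}(U) = {95, 96, 97} ∈ τ_X ✓.
Found U = {21} with f^{-1}(U) = {96, 97} not in τ_X. Therefore f is NOT continuous.


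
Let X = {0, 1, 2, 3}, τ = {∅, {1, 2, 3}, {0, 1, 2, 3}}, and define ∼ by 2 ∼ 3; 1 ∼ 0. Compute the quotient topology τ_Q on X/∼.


X/∼ = {[0=1], [2=3]}; |τ_Q| = 2.

Equivalence classes: [0=1], [2=3].
Quotient map π: X → X/∼ sends 0 ↦ [0=1], 1 ↦ [0=1], 2 ↦ [2=3], 3 ↦ [2=3].
For each subset V ⊆ X/∼, compute π^{-1}(V) ⊆ X and check whether π^{-1}(V) ∈ τ. V is open in τ_Q iff π^{-1}(V) ∈ τ.
  V = {}: π^{-1}(V) = ∅ ∈ τ ✓.
  V = {[0=1]}: π^{-1}(V) = {0, 1} ∉ τ ✗.
  V = {[2=3]}: π^{-1}(V) = {2, 3} ∉ τ ✗.
  V = {[0=1], [2=3]}: π^{-1}(V) = {0, 1, 2, 3} ∈ τ ✓.
Open sets in the quotient: τ_Q = {{}, {[0=1], [2=3]}} (2 elements).


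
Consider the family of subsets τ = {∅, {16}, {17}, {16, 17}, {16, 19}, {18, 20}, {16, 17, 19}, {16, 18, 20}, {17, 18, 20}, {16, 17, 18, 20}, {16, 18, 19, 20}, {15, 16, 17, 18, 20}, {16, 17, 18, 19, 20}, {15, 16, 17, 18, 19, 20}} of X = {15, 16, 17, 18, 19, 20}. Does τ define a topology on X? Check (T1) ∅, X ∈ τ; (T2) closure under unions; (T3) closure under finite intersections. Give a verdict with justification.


τ IS a topology on X.

Axiom (T1): ∅ ∈ τ? Yes; X ∈ τ? Yes.
Axiom (T2/T3): check pairwise unions and intersections of members of τ.
All pairwise intersections and unions checked — each lies in τ. Therefore τ satisfies (T1), (T2), (T3): it IS a topology on X.


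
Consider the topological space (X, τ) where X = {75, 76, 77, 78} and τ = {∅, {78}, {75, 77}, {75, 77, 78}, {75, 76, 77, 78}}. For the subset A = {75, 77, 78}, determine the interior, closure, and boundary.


int(A) = {75, 77, 78}, cl(A) = {75, 76, 77, 78}, ∂A = {76}.

Closed sets in (X, τ) are complements of opens:
  closed(X, τ) = {∅, {76}, {76, 78}, {75, 76, 77}, {75, 76, 77, 78}}.
int(A) = ⋃ {U ∈ τ : U ⊆ A}. Opens contained in A: ∅, {78}, {75, 77}, {75, 77, 78}.
Taking the union of these: int(A) = {75, 77, 78}.
cl(A) = ⋂ {C closed : A ⊆ C}. Closed sets containing A: {75, 76, 77, 78}.
Intersecting these: cl(A) = {75, 76, 77, 78}.
∂A = cl(A) ∖ int(A) = {75, 76, 77, 78} ∖ {75, 77, 78} = {76}.


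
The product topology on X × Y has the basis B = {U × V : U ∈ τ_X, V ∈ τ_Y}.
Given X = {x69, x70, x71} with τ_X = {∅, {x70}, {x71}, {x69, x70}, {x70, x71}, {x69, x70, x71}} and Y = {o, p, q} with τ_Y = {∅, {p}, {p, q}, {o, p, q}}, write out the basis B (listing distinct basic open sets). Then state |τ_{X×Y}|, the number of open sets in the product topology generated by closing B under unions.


Basis B = {∅ × ∅, {x70} × {p}, {x71} × {p}, {x69, x70} × {p}, {x70} × {p, q}, {x70, x71} × {p}, {x71} × {p, q}, {x69, x70, x71} × {p}, {x70} × {o, p, q}, {x71} × {o, p, q}, {x69, x70} × {p, q}, {x70, x71} × {p, q}, {x69, x70} × {o, p, q}, {x69, x70, x71} × {p, q}, {x70, x71} × {o, p, q}, {x69, x70, x71} × {o, p, q}}; |τ_{X×Y}| = 40.

Enumerate products U × V with U ∈ τ_X, V ∈ τ_Y (deduplicated):
  ∅ × ∅ = {} (∅)
  {x70} × {p} = {(x70,p)}
  {x71} × {p} = {(x71,p)}
  {x69, x70} × {p} = {(x69,p), (x70,p)}
  {x70} × {p, q} = {(x70,p), (x70,q)}
  {x70, x71} × {p} = {(x70,p), (x71,p)}
  {x71} × {p, q} = {(x71,p), (x71,q)}
  {x69, x70, x71} × {p} = {(x69,p), (x70,p), (x71,p)}
  {x70} × {o, p, q} = {(x70,o), (x70,p), (x70,q)}
  {x71} × {o, p, q} = {(x71,o), (x71,p), (x71,q)}
  {x69, x70} × {p, q} = {(x69,p), (x69,q), (x70,p), (x70,q)}
  {x70, x71} × {p, q} = {(x70,p), (x70,q), (x71,p), (x71,q)}
  {x69, x70} × {o, p, q} = {(x69,o), (x69,p), (x69,q), (x70,o), (x70,p), (x70,q)}
  {x69, x70, x71} × {p, q} = {(x69,p), (x69,q), (x70,p), (x70,q), (x71,p), (x71,q)}
  {x70, x71} × {o, p, q} = {(x70,o), (x70,p), (x70,q), (x71,o), (x71,p), (x71,q)}
  {x69, x70, x71} × {o, p, q} = {(x69,o), (x69,p), (x69,q), (x70,o), (x70,p), (x70,q), (x71,o), (x71,p), (x71,q)}
These 16 distinct sets form the basis B.
Close under arbitrary unions to get τ_{X×Y}; counting gives |τ_{X×Y}| = 40.


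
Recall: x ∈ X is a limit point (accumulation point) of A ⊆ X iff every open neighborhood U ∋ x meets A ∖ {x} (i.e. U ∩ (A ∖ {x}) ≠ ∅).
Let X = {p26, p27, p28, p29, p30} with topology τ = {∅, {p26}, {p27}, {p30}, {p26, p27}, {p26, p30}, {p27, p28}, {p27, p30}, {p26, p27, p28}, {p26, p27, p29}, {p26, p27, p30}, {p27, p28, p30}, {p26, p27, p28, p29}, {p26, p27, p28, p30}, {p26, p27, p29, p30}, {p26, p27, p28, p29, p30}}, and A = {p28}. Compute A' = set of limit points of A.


A' = ∅

For each x ∈ X, list the open sets U ∈ τ with x ∈ U, then check whether U ∩ (A ∖ {x}) ≠ ∅ for every such U.
  x = p26: open {p26} ∋ x has {p26} ∩ (A ∖ {p26}) = ∅, so x is NOT a limit point.
  x = p27: open {p27} ∋ x has {p27} ∩ (A ∖ {p27}) = ∅, so x is NOT a limit point.
  x = p28: open {p27, p28} ∋ x has {p27, p28} ∩ (A ∖ {p28}) = ∅, so x is NOT a limit point.
  x = p29: open {p26, p27, p29} ∋ x has {p26, p27, p29} ∩ (A ∖ {p29}) = ∅, so x is NOT a limit point.
  x = p30: open {p30} ∋ x has {p30} ∩ (A ∖ {p30}) = ∅, so x is NOT a limit point.
Collecting: A' = ∅.


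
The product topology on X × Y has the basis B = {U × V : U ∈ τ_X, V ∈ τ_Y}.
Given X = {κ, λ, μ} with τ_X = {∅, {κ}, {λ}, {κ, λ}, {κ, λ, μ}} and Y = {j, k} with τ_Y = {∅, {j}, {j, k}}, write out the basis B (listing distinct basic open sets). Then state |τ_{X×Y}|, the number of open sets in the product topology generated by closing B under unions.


Basis B = {∅ × ∅, {κ} × {j}, {λ} × {j}, {κ} × {j, k}, {κ, λ} × {j}, {λ} × {j, k}, {κ, λ, μ} × {j}, {κ, λ} × {j, k}, {κ, λ, μ} × {j, k}}; |τ_{X×Y}| = 14.

Enumerate products U × V with U ∈ τ_X, V ∈ τ_Y (deduplicated):
  ∅ × ∅ = {} (∅)
  {κ} × {j} = {(κ,j)}
  {λ} × {j} = {(λ,j)}
  {κ} × {j, k} = {(κ,j), (κ,k)}
  {κ, λ} × {j} = {(κ,j), (λ,j)}
  {λ} × {j, k} = {(λ,j), (λ,k)}
  {κ, λ, μ} × {j} = {(κ,j), (λ,j), (μ,j)}
  {κ, λ} × {j, k} = {(κ,j), (κ,k), (λ,j), (λ,k)}
  {κ, λ, μ} × {j, k} = {(κ,j), (κ,k), (λ,j), (λ,k), (μ,j), (μ,k)}
These 9 distinct sets form the basis B.
Close under arbitrary unions to get τ_{X×Y}; counting gives |τ_{X×Y}| = 14.


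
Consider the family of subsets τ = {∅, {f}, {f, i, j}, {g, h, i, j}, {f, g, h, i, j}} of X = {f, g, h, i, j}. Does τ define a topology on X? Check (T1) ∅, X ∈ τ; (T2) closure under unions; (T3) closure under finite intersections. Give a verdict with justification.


τ is NOT a topology on X.

Axiom (T1): ∅ ∈ τ? Yes; X ∈ τ? Yes.
Axiom (T2/T3): check pairwise unions and intersections of members of τ.
Counterexample for (T3): {f, i, j} ∩ {g, h, i, j} = {i, j} ∉ τ. Therefore τ is NOT a topology.


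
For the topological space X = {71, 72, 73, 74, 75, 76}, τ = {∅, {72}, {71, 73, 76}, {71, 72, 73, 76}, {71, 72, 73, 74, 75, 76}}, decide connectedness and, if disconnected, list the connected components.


(X, τ) is connected.

Find clopen sets (U ∈ τ with X ∖ U ∈ τ):
  U = ∅, X ∖ U = {71, 72, 73, 74, 75, 76} — both open, so U is clopen.
  U = {71, 72, 73, 74, 75, 76}, X ∖ U = ∅ — both open, so U is clopen.
Only trivial clopens (∅ and X) exist, so (X, τ) is connected.
Compute connected components by grouping points that agree on all clopens:
  component: {71, 72, 73, 74, 75, 76}


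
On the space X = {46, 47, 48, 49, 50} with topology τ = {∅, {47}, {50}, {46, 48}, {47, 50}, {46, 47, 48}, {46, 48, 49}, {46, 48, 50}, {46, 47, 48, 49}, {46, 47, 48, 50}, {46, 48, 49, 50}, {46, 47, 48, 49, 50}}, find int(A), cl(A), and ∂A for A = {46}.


int(A) = ∅, cl(A) = {46, 48, 49}, ∂A = {46, 48, 49}.

Closed sets in (X, τ) are complements of opens:
  closed(X, τ) = {∅, {47}, {49}, {50}, {47, 49}, {47, 50}, {49, 50}, {46, 48, 49}, {47, 49, 50}, {46, 47, 48, 49}, {46, 48, 49, 50}, {46, 47, 48, 49, 50}}.
int(A) = ⋃ {U ∈ τ : U ⊆ A}. Opens contained in A: ∅.
Taking the union of these: int(A) = ∅.
cl(A) = ⋂ {C closed : A ⊆ C}. Closed sets containing A: {46, 48, 49}, {46, 47, 48, 49}, {46, 48, 49, 50}, {46, 47, 48, 49, 50}.
Intersecting these: cl(A) = {46, 48, 49}.
∂A = cl(A) ∖ int(A) = {46, 48, 49} ∖ ∅ = {46, 48, 49}.


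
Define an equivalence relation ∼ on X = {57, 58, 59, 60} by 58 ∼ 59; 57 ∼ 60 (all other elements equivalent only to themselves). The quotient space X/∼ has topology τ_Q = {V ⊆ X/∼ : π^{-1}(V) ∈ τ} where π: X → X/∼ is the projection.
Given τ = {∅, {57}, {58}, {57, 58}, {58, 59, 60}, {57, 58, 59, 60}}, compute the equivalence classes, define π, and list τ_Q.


X/∼ = {[57=60], [58=59]}; |τ_Q| = 2.

Equivalence classes: [57=60], [58=59].
Quotient map π: X → X/∼ sends 57 ↦ [57=60], 58 ↦ [58=59], 59 ↦ [58=59], 60 ↦ [57=60].
For each subset V ⊆ X/∼, compute π^{-1}(V) ⊆ X and check whether π^{-1}(V) ∈ τ. V is open in τ_Q iff π^{-1}(V) ∈ τ.
  V = {}: π^{-1}(V) = ∅ ∈ τ ✓.
  V = {[57=60]}: π^{-1}(V) = {57, 60} ∉ τ ✗.
  V = {[58=59]}: π^{-1}(V) = {58, 59} ∉ τ ✗.
  V = {[57=60], [58=59]}: π^{-1}(V) = {57, 58, 59, 60} ∈ τ ✓.
Open sets in the quotient: τ_Q = {{}, {[57=60], [58=59]}} (2 elements).


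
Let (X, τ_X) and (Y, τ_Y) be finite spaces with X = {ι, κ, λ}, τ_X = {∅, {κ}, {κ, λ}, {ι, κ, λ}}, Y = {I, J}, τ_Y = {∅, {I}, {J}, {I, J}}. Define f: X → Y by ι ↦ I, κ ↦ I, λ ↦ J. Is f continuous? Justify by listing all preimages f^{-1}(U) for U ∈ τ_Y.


f is NOT continuous.

Compute f^{-1}(U) for each U ∈ τ_Y:
  U = ∅: f^{-1}(U) = ∅ ∈ τ_X ✓.
  U = {I}: f^{-1}(U) = {ι, κ} ∉ τ_X ✗.
  U = {J}: f^{-1}(U) = {λ} ∉ τ_X ✗.
  U = {I, J}: f^{-1}(U) = {ι, κ, λ} ∈ τ_X ✓.
Found U = {I} with f^{-1}(U) = {ι, κ} not in τ_X. Therefore f is NOT continuous.


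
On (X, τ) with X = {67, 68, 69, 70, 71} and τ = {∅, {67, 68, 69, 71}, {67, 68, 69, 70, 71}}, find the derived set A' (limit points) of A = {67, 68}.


A' = {67, 68, 69, 70, 71}

For each x ∈ X, list the open sets U ∈ τ with x ∈ U, then check whether U ∩ (A ∖ {x}) ≠ ∅ for every such U.
  x = 67: opens ∋ x are {67, 68, 69, 71}, {67, 68, 69, 70, 71}; each meets A ∖ {67}, so x IS a limit point.
  x = 68: opens ∋ x are {67, 68, 69, 71}, {67, 68, 69, 70, 71}; each meets A ∖ {68}, so x IS a limit point.
  x = 69: opens ∋ x are {67, 68, 69, 71}, {67, 68, 69, 70, 71}; each meets A ∖ {69}, so x IS a limit point.
  x = 70: opens ∋ x are {67, 68, 69, 70, 71}; each meets A ∖ {70}, so x IS a limit point.
  x = 71: opens ∋ x are {67, 68, 69, 71}, {67, 68, 69, 70, 71}; each meets A ∖ {71}, so x IS a limit point.
Collecting: A' = {67, 68, 69, 70, 71}.


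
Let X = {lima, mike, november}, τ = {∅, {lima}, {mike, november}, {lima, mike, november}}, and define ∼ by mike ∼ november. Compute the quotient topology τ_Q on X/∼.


X/∼ = {[lima], [mike=november]}; |τ_Q| = 4.

Equivalence classes: [lima], [mike=november].
Quotient map π: X → X/∼ sends lima ↦ [lima], mike ↦ [mike=november], november ↦ [mike=november].
For each subset V ⊆ X/∼, compute π^{-1}(V) ⊆ X and check whether π^{-1}(V) ∈ τ. V is open in τ_Q iff π^{-1}(V) ∈ τ.
  V = {}: π^{-1}(V) = ∅ ∈ τ ✓.
  V = {[lima]}: π^{-1}(V) = {lima} ∈ τ ✓.
  V = {[mike=november]}: π^{-1}(V) = {mike, november} ∈ τ ✓.
  V = {[lima], [mike=november]}: π^{-1}(V) = {lima, mike, november} ∈ τ ✓.
Open sets in the quotient: τ_Q = {{}, {[lima]}, {[mike=november]}, {[lima], [mike=november]}} (4 elements).


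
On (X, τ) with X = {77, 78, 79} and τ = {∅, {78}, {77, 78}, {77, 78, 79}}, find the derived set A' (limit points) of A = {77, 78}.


A' = {77, 79}

For each x ∈ X, list the open sets U ∈ τ with x ∈ U, then check whether U ∩ (A ∖ {x}) ≠ ∅ for every such U.
  x = 77: opens ∋ x are {77, 78}, {77, 78, 79}; each meets A ∖ {77}, so x IS a limit point.
  x = 78: open {78} ∋ x has {78} ∩ (A ∖ {78}) = ∅, so x is NOT a limit point.
  x = 79: opens ∋ x are {77, 78, 79}; each meets A ∖ {79}, so x IS a limit point.
Collecting: A' = {77, 79}.


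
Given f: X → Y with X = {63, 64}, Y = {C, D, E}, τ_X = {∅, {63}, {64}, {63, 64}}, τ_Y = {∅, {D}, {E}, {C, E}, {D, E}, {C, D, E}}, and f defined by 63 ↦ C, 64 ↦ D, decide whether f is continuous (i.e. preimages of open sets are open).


f IS continuous.

Compute f^{-1}(U) for each U ∈ τ_Y:
  U = ∅: f^{-1}(U) = ∅ ∈ τ_X ✓.
  U = {D}: f^{-1}(U) = {64} ∈ τ_X ✓.
  U = {E}: f^{-1}(U) = ∅ ∈ τ_X ✓.
  U = {C, E}: f^{-1}(U) = {63} ∈ τ_X ✓.
  U = {D, E}: f^{-1}(U) = {64} ∈ τ_X ✓.
  U = {C, D, E}: f^{-1}(U) = {63, 64} ∈ τ_X ✓.
Every preimage lies in τ_X, so f IS continuous.


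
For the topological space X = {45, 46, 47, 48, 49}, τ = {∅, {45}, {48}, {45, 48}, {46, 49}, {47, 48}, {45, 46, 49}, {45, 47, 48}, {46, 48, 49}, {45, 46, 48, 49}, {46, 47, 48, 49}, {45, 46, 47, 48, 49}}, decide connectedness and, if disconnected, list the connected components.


(X, τ) is disconnected; components = [{45}, {46, 49}, {47, 48}].

Find clopen sets (U ∈ τ with X ∖ U ∈ τ):
  U = ∅, X ∖ U = {45, 46, 47, 48, 49} — both open, so U is clopen.
  U = {45}, X ∖ U = {46, 47, 48, 49} — both open, so U is clopen.
  U = {46, 49}, X ∖ U = {45, 47, 48} — both open, so U is clopen.
  U = {47, 48}, X ∖ U = {45, 46, 49} — both open, so U is clopen.
  U = {45, 46, 49}, X ∖ U = {47, 48} — both open, so U is clopen.
  U = {45, 47, 48}, X ∖ U = {46, 49} — both open, so U is clopen.
  U = {46, 47, 48, 49}, X ∖ U = {45} — both open, so U is clopen.
  U = {45, 46, 47, 48, 49}, X ∖ U = ∅ — both open, so U is clopen.
Nontrivial clopen(s) exist: e.g. {46, 47, 48, 49}. So (X, τ) is disconnected.
Compute connected components by grouping points that agree on all clopens:
  component: {45}
  component: {46, 49}
  component: {47, 48}


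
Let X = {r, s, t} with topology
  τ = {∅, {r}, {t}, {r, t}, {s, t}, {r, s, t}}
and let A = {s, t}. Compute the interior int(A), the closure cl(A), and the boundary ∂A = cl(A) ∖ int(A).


int(A) = {s, t}, cl(A) = {s, t}, ∂A = ∅.

Closed sets in (X, τ) are complements of opens:
  closed(X, τ) = {∅, {r}, {s}, {r, s}, {s, t}, {r, s, t}}.
int(A) = ⋃ {U ∈ τ : U ⊆ A}. Opens contained in A: ∅, {t}, {s, t}.
Taking the union of these: int(A) = {s, t}.
cl(A) = ⋂ {C closed : A ⊆ C}. Closed sets containing A: {s, t}, {r, s, t}.
Intersecting these: cl(A) = {s, t}.
∂A = cl(A) ∖ int(A) = {s, t} ∖ {s, t} = ∅.


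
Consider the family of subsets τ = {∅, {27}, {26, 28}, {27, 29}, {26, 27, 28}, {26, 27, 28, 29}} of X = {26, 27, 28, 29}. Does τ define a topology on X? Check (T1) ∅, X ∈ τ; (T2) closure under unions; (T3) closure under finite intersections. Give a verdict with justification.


τ IS a topology on X.

Axiom (T1): ∅ ∈ τ? Yes; X ∈ τ? Yes.
Axiom (T2/T3): check pairwise unions and intersections of members of τ.
All pairwise intersections and unions checked — each lies in τ. Therefore τ satisfies (T1), (T2), (T3): it IS a topology on X.


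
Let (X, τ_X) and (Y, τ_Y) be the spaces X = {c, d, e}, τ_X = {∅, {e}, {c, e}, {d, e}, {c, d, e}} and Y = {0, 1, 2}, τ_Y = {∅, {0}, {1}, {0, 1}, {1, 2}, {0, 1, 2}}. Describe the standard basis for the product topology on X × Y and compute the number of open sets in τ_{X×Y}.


Basis B = {∅ × ∅, {e} × {0}, {e} × {1}, {c, e} × {0}, {c, e} × {1}, {d, e} × {0}, {d, e} × {1}, {e} × {0, 1}, {e} × {1, 2}, {c, d, e} × {0}, {c, d, e} × {1}, {e} × {0, 1, 2}, {c, e} × {0, 1}, {c, e} × {1, 2}, {d, e} × {0, 1}, {d, e} × {1, 2}, {c, e} × {0, 1, 2}, {c, d, e} × {0, 1}, {c, d, e} × {1, 2}, {d, e} × {0, 1, 2}, {c, d, e} × {0, 1, 2}}; |τ_{X×Y}| = 70.

Enumerate products U × V with U ∈ τ_X, V ∈ τ_Y (deduplicated):
  ∅ × ∅ = {} (∅)
  {e} × {0} = {(e,0)}
  {e} × {1} = {(e,1)}
  {c, e} × {0} = {(c,0), (e,0)}
  {c, e} × {1} = {(c,1), (e,1)}
  {d, e} × {0} = {(d,0), (e,0)}
  {d, e} × {1} = {(d,1), (e,1)}
  {e} × {0, 1} = {(e,0), (e,1)}
  {e} × {1, 2} = {(e,1), (e,2)}
  {c, d, e} × {0} = {(c,0), (d,0), (e,0)}
  {c, d, e} × {1} = {(c,1), (d,1), (e,1)}
  {e} × {0, 1, 2} = {(e,0), (e,1), (e,2)}
  {c, e} × {0, 1} = {(c,0), (c,1), (e,0), (e,1)}
  {c, e} × {1, 2} = {(c,1), (c,2), (e,1), (e,2)}
  {d, e} × {0, 1} = {(d,0), (d,1), (e,0), (e,1)}
  {d, e} × {1, 2} = {(d,1), (d,2), (e,1), (e,2)}
  {c, e} × {0, 1, 2} = {(c,0), (c,1), (c,2), (e,0), (e,1), (e,2)}
  {c, d, e} × {0, 1} = {(c,0), (c,1), (d,0), (d,1), (e,0), (e,1)}
  {c, d, e} × {1, 2} = {(c,1), (c,2), (d,1), (d,2), (e,1), (e,2)}
  {d, e} × {0, 1, 2} = {(d,0), (d,1), (d,2), (e,0), (e,1), (e,2)}
  {c, d, e} × {0, 1, 2} = {(c,0), (c,1), (c,2), (d,0), (d,1), (d,2), (e,0), (e,1), (e,2)}
These 21 distinct sets form the basis B.
Close under arbitrary unions to get τ_{X×Y}; counting gives |τ_{X×Y}| = 70.


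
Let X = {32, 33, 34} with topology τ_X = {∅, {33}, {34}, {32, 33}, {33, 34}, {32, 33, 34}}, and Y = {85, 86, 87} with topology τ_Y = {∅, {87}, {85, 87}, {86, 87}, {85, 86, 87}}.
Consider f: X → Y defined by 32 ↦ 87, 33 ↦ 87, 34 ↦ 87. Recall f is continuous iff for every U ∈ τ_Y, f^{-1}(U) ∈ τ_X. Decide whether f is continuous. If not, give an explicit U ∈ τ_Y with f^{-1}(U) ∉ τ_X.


f IS continuous.

Compute f^{-1}(U) for each U ∈ τ_Y:
  U = ∅: f^{-1}(U) = ∅ ∈ τ_X ✓.
  U = {87}: f^{-1}(U) = {32, 33, 34} ∈ τ_X ✓.
  U = {85, 87}: f^{-1}(U) = {32, 33, 34} ∈ τ_X ✓.
  U = {86, 87}: f^{-1}(U) = {32, 33, 34} ∈ τ_X ✓.
  U = {85, 86, 87}: f^{-1}(U) = {32, 33, 34} ∈ τ_X ✓.
Every preimage lies in τ_X, so f IS continuous.


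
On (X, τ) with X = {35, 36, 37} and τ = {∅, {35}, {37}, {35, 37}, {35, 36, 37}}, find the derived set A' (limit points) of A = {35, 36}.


A' = {36}

For each x ∈ X, list the open sets U ∈ τ with x ∈ U, then check whether U ∩ (A ∖ {x}) ≠ ∅ for every such U.
  x = 35: open {35} ∋ x has {35} ∩ (A ∖ {35}) = ∅, so x is NOT a limit point.
  x = 36: opens ∋ x are {35, 36, 37}; each meets A ∖ {36}, so x IS a limit point.
  x = 37: open {37} ∋ x has {37} ∩ (A ∖ {37}) = ∅, so x is NOT a limit point.
Collecting: A' = {36}.


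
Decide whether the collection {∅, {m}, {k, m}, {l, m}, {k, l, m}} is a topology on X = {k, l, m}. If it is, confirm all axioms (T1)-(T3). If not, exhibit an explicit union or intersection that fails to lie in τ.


τ IS a topology on X.

Axiom (T1): ∅ ∈ τ? Yes; X ∈ τ? Yes.
Axiom (T2/T3): check pairwise unions and intersections of members of τ.
All pairwise intersections and unions checked — each lies in τ. Therefore τ satisfies (T1), (T2), (T3): it IS a topology on X.


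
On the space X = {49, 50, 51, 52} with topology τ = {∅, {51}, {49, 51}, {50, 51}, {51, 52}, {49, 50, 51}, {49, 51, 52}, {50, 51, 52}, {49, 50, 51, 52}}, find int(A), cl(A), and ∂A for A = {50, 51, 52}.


int(A) = {50, 51, 52}, cl(A) = {49, 50, 51, 52}, ∂A = {49}.

Closed sets in (X, τ) are complements of opens:
  closed(X, τ) = {∅, {49}, {50}, {52}, {49, 50}, {49, 52}, {50, 52}, {49, 50, 52}, {49, 50, 51, 52}}.
int(A) = ⋃ {U ∈ τ : U ⊆ A}. Opens contained in A: ∅, {51}, {50, 51}, {51, 52}, {50, 51, 52}.
Taking the union of these: int(A) = {50, 51, 52}.
cl(A) = ⋂ {C closed : A ⊆ C}. Closed sets containing A: {49, 50, 51, 52}.
Intersecting these: cl(A) = {49, 50, 51, 52}.
∂A = cl(A) ∖ int(A) = {49, 50, 51, 52} ∖ {50, 51, 52} = {49}.


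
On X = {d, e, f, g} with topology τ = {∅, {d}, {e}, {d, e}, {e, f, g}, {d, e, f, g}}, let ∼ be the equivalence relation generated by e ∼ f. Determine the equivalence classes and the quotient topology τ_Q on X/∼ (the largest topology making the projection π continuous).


X/∼ = {[d], [e=f], [g]}; |τ_Q| = 4.

Equivalence classes: [d], [e=f], [g].
Quotient map π: X → X/∼ sends d ↦ [d], e ↦ [e=f], f ↦ [e=f], g ↦ [g].
For each subset V ⊆ X/∼, compute π^{-1}(V) ⊆ X and check whether π^{-1}(V) ∈ τ. V is open in τ_Q iff π^{-1}(V) ∈ τ.
  V = {}: π^{-1}(V) = ∅ ∈ τ ✓.
  V = {[d]}: π^{-1}(V) = {d} ∈ τ ✓.
  V = {[e=f]}: π^{-1}(V) = {e, f} ∉ τ ✗.
  V = {[d], [e=f]}: π^{-1}(V) = {d, e, f} ∉ τ ✗.
  V = {[g]}: π^{-1}(V) = {g} ∉ τ ✗.
  V = {[d], [g]}: π^{-1}(V) = {d, g} ∉ τ ✗.
  V = {[e=f], [g]}: π^{-1}(V) = {e, f, g} ∈ τ ✓.
  V = {[d], [e=f], [g]}: π^{-1}(V) = {d, e, f, g} ∈ τ ✓.
Open sets in the quotient: τ_Q = {{}, {[d]}, {[e=f], [g]}, {[d], [e=f], [g]}} (4 elements).


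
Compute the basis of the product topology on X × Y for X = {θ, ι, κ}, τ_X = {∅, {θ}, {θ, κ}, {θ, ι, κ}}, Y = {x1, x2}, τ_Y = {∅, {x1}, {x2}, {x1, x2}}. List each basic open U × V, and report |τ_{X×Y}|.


Basis B = {∅ × ∅, {θ} × {x1}, {θ} × {x2}, {θ} × {x1, x2}, {θ, κ} × {x1}, {θ, κ} × {x2}, {θ, ι, κ} × {x1}, {θ, ι, κ} × {x2}, {θ, κ} × {x1, x2}, {θ, ι, κ} × {x1, x2}}; |τ_{X×Y}| = 16.

Enumerate products U × V with U ∈ τ_X, V ∈ τ_Y (deduplicated):
  ∅ × ∅ = {} (∅)
  {θ} × {x1} = {(θ,x1)}
  {θ} × {x2} = {(θ,x2)}
  {θ} × {x1, x2} = {(θ,x1), (θ,x2)}
  {θ, κ} × {x1} = {(θ,x1), (κ,x1)}
  {θ, κ} × {x2} = {(θ,x2), (κ,x2)}
  {θ, ι, κ} × {x1} = {(θ,x1), (ι,x1), (κ,x1)}
  {θ, ι, κ} × {x2} = {(θ,x2), (ι,x2), (κ,x2)}
  {θ, κ} × {x1, x2} = {(θ,x1), (θ,x2), (κ,x1), (κ,x2)}
  {θ, ι, κ} × {x1, x2} = {(θ,x1), (θ,x2), (ι,x1), (ι,x2), (κ,x1), (κ,x2)}
These 10 distinct sets form the basis B.
Close under arbitrary unions to get τ_{X×Y}; counting gives |τ_{X×Y}| = 16.


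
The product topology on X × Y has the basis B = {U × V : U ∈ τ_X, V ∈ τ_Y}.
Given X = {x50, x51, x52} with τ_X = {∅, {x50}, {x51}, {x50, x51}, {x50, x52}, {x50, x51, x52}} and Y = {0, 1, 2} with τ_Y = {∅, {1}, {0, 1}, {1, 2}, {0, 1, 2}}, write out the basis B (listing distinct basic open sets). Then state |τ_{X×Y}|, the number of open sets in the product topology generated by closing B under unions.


Basis B = {∅ × ∅, {x50} × {1}, {x51} × {1}, {x50} × {0, 1}, {x50} × {1, 2}, {x50, x51} × {1}, {x50, x52} × {1}, {x51} × {0, 1}, {x51} × {1, 2}, {x50} × {0, 1, 2}, {x50, x51, x52} × {1}, {x51} × {0, 1, 2}, {x50, x51} × {0, 1}, {x50, x52} × {0, 1}, {x50, x51} × {1, 2}, {x50, x52} × {1, 2}, {x50, x51} × {0, 1, 2}, {x50, x52} × {0, 1, 2}, {x50, x51, x52} × {0, 1}, {x50, x51, x52} × {1, 2}, {x50, x51, x52} × {0, 1, 2}}; |τ_{X×Y}| = 70.

Enumerate products U × V with U ∈ τ_X, V ∈ τ_Y (deduplicated):
  ∅ × ∅ = {} (∅)
  {x50} × {1} = {(x50,1)}
  {x51} × {1} = {(x51,1)}
  {x50} × {0, 1} = {(x50,0), (x50,1)}
  {x50} × {1, 2} = {(x50,1), (x50,2)}
  {x50, x51} × {1} = {(x50,1), (x51,1)}
  {x50, x52} × {1} = {(x50,1), (x52,1)}
  {x51} × {0, 1} = {(x51,0), (x51,1)}
  {x51} × {1, 2} = {(x51,1), (x51,2)}
  {x50} × {0, 1, 2} = {(x50,0), (x50,1), (x50,2)}
  {x50, x51, x52} × {1} = {(x50,1), (x51,1), (x52,1)}
  {x51} × {0, 1, 2} = {(x51,0), (x51,1), (x51,2)}
  {x50, x51} × {0, 1} = {(x50,0), (x50,1), (x51,0), (x51,1)}
  {x50, x52} × {0, 1} = {(x50,0), (x50,1), (x52,0), (x52,1)}
  {x50, x51} × {1, 2} = {(x50,1), (x50,2), (x51,1), (x51,2)}
  {x50, x52} × {1, 2} = {(x50,1), (x50,2), (x52,1), (x52,2)}
  {x50, x51} × {0, 1, 2} = {(x50,0), (x50,1), (x50,2), (x51,0), (x51,1), (x51,2)}
  {x50, x52} × {0, 1, 2} = {(x50,0), (x50,1), (x50,2), (x52,0), (x52,1), (x52,2)}
  {x50, x51, x52} × {0, 1} = {(x50,0), (x50,1), (x51,0), (x51,1), (x52,0), (x52,1)}
  {x50, x51, x52} × {1, 2} = {(x50,1), (x50,2), (x51,1), (x51,2), (x52,1), (x52,2)}
  {x50, x51, x52} × {0, 1, 2} = {(x50,0), (x50,1), (x50,2), (x51,0), (x51,1), (x51,2), (x52,0), (x52,1), (x52,2)}
These 21 distinct sets form the basis B.
Close under arbitrary unions to get τ_{X×Y}; counting gives |τ_{X×Y}| = 70.
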